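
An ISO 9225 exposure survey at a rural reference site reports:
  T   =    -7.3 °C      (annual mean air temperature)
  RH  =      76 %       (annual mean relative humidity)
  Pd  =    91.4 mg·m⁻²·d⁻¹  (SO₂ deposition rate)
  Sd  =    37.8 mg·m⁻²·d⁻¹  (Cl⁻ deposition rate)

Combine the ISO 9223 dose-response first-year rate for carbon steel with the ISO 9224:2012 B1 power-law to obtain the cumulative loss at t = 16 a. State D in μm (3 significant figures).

D(16) = 64.9 μm

carbon steel: temperature factor f = +0.150·(-17.3) = -2.5950
  sulphur-dioxide contribution → 6.321 μm/a
  chloride contribution → 8.893 μm/a
  ⇒ r_corr(carbon steel) = 15.21 μm/a
Power-law: D(16) = r_corr · 16^0.523
  D(16) = 15.21 × 16^0.523 = 15.21 × 4.263 = 64.86 μm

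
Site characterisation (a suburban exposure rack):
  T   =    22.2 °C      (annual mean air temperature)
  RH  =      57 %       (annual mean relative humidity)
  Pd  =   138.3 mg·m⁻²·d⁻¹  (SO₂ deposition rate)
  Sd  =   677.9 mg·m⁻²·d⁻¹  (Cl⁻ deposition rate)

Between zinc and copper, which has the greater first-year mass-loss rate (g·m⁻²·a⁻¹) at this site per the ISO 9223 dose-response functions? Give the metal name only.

zinc: T>10 °C ⇒ hinge -0.071·(22.2−10) = -0.8662
  Pd branch = 0.0129·Pd^0.44·e^(0.046·RH+f) = 0.6533 μm/a
  Cl⁻ term: 0.0175·677.9^0.57·exp(0.008·57+0.085·22.2) = 7.488
  r_corr = 0.6533 + 7.488 = 8.141 μm/a
  mass loss = 8.141 μm/a × 7.14 g/cm³ = 58.13 g·m⁻²·a⁻¹
copper: f(T) = -0.080·(T−10) [T>10 °C] = -0.9760
  SO₂ term: 0.0053·138.3^0.26·exp(0.059·57-0.9760) = 0.2078
  Sd branch = 0.01025·Sd^0.27·e^(0.036·RH+0.049·T) = 1.376 μm/a
  sum: 0.2078 + 1.376 → r_corr = 1.584 μm/a
  mass loss = 1.584 μm/a × 8.96 g/cm³ = 14.19 g·m⁻²·a⁻¹
Ordering by g·m⁻²·a⁻¹: zinc (58.1) > copper (14.2)

zinc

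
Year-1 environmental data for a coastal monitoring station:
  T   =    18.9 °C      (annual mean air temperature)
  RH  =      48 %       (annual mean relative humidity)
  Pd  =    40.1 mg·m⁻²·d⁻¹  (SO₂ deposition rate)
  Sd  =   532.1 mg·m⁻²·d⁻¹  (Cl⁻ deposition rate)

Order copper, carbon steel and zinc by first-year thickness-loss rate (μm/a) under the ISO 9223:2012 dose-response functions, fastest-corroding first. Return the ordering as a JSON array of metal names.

["carbon steel", "zinc", "copper"]

copper: f(T) = -0.080·(T−10) [T>10 °C] = -0.7120
  sulphur-dioxide contribution → 0.1153 μm/a
  chloride contribution → 0.7932 μm/a
  total first-year rate 0.9085 μm/a
carbon steel: f(T) = -0.054·(T−10) [T>10 °C] = -0.4806
  sulphur-dioxide contribution → 19.49 μm/a
  chloride contribution → 51.88 μm/a
  total first-year rate 71.37 μm/a
zinc: f(T) = -0.071·(T−10) [T>10 °C] = -0.6319
  sulphur-dioxide contribution → 0.3166 μm/a
  chloride contribution → 4.585 μm/a
  ⇒ r_corr(zinc) = 4.901 μm/a
Ordering by μm/a: carbon steel (71.4) > zinc (4.9) > copper (0.909)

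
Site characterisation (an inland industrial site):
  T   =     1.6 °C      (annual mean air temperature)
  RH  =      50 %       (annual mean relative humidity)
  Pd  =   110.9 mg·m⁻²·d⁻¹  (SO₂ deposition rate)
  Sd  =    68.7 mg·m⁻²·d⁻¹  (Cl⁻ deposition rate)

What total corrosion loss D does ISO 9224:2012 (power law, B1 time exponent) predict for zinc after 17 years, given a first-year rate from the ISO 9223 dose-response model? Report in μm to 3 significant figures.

zinc: T≤10 °C ⇒ hinge +0.038·(1.6−10) = -0.3192
  SO₂ term: 0.0129·110.9^0.44·exp(0.046·50-0.3192) = 0.7424
  Cl⁻ term: 0.0175·68.7^0.57·exp(0.008·50+0.085·1.6) = 0.3333
  r_corr = 0.7424 + 0.3333 = 1.076 μm/a
Long-term exponent b (ISO 9224 Table 2, B1) = 0.813
  D(17) = 1.076 × 17^0.813 = 1.076 × 10.01 = 10.77 μm

D(17) = 10.8 μm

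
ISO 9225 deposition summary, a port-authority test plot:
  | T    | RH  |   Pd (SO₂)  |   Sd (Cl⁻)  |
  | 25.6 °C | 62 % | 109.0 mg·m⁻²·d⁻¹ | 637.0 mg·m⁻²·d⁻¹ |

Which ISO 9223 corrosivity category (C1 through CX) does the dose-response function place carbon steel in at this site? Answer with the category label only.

C5

carbon steel: f(T) = -0.054·(T−10) [T>10 °C] = -0.8424
  sulphur-dioxide contribution → 30.21 μm/a
  chloride contribution → 120.4 μm/a
  ⇒ r_corr(carbon steel) = 150.6 μm/a
Category bounds: 80…200 μm/a bracket r_corr ⇒ C5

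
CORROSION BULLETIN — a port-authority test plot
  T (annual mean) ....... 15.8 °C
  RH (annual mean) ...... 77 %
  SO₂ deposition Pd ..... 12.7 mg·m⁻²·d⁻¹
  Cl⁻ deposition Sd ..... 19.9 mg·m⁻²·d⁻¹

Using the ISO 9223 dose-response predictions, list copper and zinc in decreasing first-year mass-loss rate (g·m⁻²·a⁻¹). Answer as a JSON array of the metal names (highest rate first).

["copper", "zinc"]

copper: temperature factor f = -0.080·(5.8) = -0.4640
  sulphur-dioxide contribution → 0.6064 μm/a
  chloride contribution → 0.7971 μm/a
  total first-year rate 1.403 μm/a
  mass loss = 1.403 μm/a × 8.96 g/cm³ = 12.58 g·m⁻²·a⁻¹
zinc: temperature factor f = -0.071·(5.8) = -0.4118
  sulphur-dioxide contribution → 0.903 μm/a
  chloride contribution → 0.6826 μm/a
  ⇒ r_corr(zinc) = 1.586 μm/a
  mass loss = 1.586 μm/a × 7.14 g/cm³ = 11.32 g·m⁻²·a⁻¹
Ordering by g·m⁻²·a⁻¹: copper (12.6) > zinc (11.3)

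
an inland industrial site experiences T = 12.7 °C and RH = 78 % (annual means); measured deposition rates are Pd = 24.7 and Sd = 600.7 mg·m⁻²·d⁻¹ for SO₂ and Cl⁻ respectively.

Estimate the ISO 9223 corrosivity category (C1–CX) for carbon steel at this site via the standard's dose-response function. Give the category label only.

C5

carbon steel: T>10 °C ⇒ hinge -0.054·(12.7−10) = -0.1458
  sulphur-dioxide contribution → 38.58 μm/a
  chloride contribution → 117.5 μm/a
  ⇒ r_corr(carbon steel) = 156 μm/a
ISO 9223 Table 2 (carbon steel): 80 < 156 ≤ 200 μm/a ⇒ C5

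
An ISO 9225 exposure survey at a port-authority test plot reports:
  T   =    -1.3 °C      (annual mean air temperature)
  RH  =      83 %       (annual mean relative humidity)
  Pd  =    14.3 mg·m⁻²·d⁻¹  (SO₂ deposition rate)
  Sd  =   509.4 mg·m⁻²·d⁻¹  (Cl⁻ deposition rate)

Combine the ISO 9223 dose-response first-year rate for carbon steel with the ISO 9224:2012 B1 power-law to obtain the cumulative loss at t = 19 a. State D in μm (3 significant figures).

D(19) = 365 μm

carbon steel: f(T) = +0.150·(T−10) [T≤10 °C] = -1.6950
  sulphur-dioxide contribution → 6.816 μm/a
  chloride contribution → 71.44 μm/a
  total first-year rate 78.25 μm/a
ISO 9224: D(t) = r_corr · t^b with b = 0.523 (carbon steel, B1)
  D(19) = 78.25 × 19^0.523 = 78.25 × 4.664 = 365 μm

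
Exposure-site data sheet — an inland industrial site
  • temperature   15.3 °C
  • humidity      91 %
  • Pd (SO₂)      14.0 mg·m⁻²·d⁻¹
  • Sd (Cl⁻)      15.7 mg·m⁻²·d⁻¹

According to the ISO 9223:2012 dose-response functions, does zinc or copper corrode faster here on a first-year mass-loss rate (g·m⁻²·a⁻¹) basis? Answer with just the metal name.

zinc: temperature factor f = -0.071·(5.3) = -0.3763
  Pd branch = 0.0129·Pd^0.44·e^(0.046·RH+f) = 1.86 μm/a
  Sd branch = 0.0175·Sd^0.57·e^(0.008·RH+0.085·T) = 0.6392 μm/a
  r_corr = 1.86 + 0.6392 = 2.499 μm/a
  mass loss = 2.499 μm/a × 7.14 g/cm³ = 17.84 g·m⁻²·a⁻¹
copper: temperature factor f = -0.080·(5.3) = -0.4240
  SO₂ term: 0.0053·14.0^0.26·exp(0.059·91-0.4240) = 1.479
  Cl⁻ term: 0.01025·15.7^0.27·exp(0.036·91+0.049·15.3) = 1.208
  sum: 1.479 + 1.208 → r_corr = 2.686 μm/a
  mass loss = 2.686 μm/a × 8.96 g/cm³ = 24.07 g·m⁻²·a⁻¹
Ordering by g·m⁻²·a⁻¹: copper (24.1) > zinc (17.8)

copper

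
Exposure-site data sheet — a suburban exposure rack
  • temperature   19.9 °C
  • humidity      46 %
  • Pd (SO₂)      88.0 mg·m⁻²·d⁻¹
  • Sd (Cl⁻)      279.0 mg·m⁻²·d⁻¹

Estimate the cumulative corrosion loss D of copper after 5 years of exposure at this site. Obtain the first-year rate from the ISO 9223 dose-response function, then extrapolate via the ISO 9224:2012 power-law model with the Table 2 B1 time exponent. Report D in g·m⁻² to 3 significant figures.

copper: f(T) = -0.080·(T−10) [T>10 °C] = -0.7920
  Pd branch = 0.0053·Pd^0.26·e^(0.059·RH+f) = 0.116 μm/a
  Cl⁻ term: 0.01025·279.0^0.27·exp(0.036·46+0.049·19.9) = 0.6512
  r_corr = 0.116 + 0.6512 = 0.7672 μm/a
ISO 9224: D(t) = r_corr · t^b with b = 0.667 (copper, B1)
  D(5) = 0.7672 × 5^0.667 = 0.7672 × 2.926 = 2.245 μm
  Mass loss = 2.245 μm × 8.96 g/cm³ = 20.11 g·m⁻²

D(5) = 20.1 g·m⁻²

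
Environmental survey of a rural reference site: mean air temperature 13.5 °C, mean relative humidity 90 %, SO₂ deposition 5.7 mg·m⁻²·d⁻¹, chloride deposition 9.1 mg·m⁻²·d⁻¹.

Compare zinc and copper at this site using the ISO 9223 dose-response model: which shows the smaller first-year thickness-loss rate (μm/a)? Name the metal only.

zinc: T>10 °C ⇒ hinge -0.071·(13.5−10) = -0.2485
  SO₂ term: 0.0129·5.7^0.44·exp(0.046·90-0.2485) = 1.359
  Cl⁻ term: 0.0175·9.1^0.57·exp(0.008·90+0.085·13.5) = 0.3988
  sum: 1.359 + 0.3988 → r_corr = 1.758 μm/a
copper: f(T) = -0.080·(T−10) [T>10 °C] = -0.2800
  Pd branch = 0.0053·Pd^0.26·e^(0.059·RH+f) = 1.274 μm/a
  Cl⁻ term: 0.01025·9.1^0.27·exp(0.036·90+0.049·13.5) = 0.9206
  sum: 1.274 + 0.9206 → r_corr = 2.195 μm/a
Ordering by μm/a: copper (2.19) > zinc (1.76)

zinc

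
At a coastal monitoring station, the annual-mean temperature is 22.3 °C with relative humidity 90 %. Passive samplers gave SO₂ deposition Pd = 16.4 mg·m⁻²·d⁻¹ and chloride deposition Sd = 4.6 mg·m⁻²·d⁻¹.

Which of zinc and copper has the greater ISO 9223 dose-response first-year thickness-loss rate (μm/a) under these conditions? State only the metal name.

copper

zinc: temperature factor f = -0.071·(12.3) = -0.8733
  Pd branch = 0.0129·Pd^0.44·e^(0.046·RH+f) = 1.158 μm/a
  Sd branch = 0.0175·Sd^0.57·e^(0.008·RH+0.085·T) = 0.5711 μm/a
  sum: 1.158 + 0.5711 → r_corr = 1.729 μm/a
copper: f(T) = -0.080·(T−10) [T>10 °C] = -0.9840
  SO₂ term: 0.0053·16.4^0.26·exp(0.059·90-0.9840) = 0.8296
  Sd branch = 0.01025·Sd^0.27·e^(0.036·RH+0.049·T) = 1.179 μm/a
  r_corr = 0.8296 + 1.179 = 2.008 μm/a
Ordering by μm/a: copper (2.01) > zinc (1.73)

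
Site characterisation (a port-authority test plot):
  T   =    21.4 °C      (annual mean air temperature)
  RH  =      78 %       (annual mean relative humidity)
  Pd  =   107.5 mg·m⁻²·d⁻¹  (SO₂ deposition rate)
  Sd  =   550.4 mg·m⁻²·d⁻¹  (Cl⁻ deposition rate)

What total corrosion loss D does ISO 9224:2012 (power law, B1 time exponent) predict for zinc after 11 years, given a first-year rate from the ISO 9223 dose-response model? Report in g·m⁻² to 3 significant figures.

D(11) = 450 g·m⁻²

zinc: f(T) = -0.071·(T−10) [T>10 °C] = -0.8094
  SO₂ term: 0.0129·107.5^0.44·exp(0.046·78-0.8094) = 1.626
  Sd branch = 0.0175·Sd^0.57·e^(0.008·RH+0.085·T) = 7.349 μm/a
  r_corr = 1.626 + 7.349 = 8.975 μm/a
ISO 9224: D(t) = r_corr · t^b with b = 0.813 (zinc, B1)
  D(11) = 8.975 × 11^0.813 = 8.975 × 7.025 = 63.05 μm
  Mass loss = 63.05 μm × 7.14 g/cm³ = 450.2 g·m⁻²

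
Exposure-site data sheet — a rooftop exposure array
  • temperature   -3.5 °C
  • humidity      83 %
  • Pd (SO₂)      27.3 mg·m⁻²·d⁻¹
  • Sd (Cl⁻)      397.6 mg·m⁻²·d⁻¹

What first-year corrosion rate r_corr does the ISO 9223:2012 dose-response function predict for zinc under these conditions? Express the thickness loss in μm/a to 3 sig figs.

r_corr = 2.27 μm/a

zinc: T≤10 °C ⇒ hinge +0.038·(-3.5−10) = -0.5130
  sulphur-dioxide contribution → 1.506 μm/a
  chloride contribution → 0.7654 μm/a
  total first-year rate 2.271 μm/a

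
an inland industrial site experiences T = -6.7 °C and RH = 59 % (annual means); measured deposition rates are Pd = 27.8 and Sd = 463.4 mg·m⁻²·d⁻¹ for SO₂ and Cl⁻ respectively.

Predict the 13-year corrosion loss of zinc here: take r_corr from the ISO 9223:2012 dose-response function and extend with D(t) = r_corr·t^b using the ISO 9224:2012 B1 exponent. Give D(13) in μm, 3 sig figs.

D(13) = 7.81 μm

zinc: f(T) = +0.038·(T−10) [T≤10 °C] = -0.6346
  Pd branch = 0.0129·Pd^0.44·e^(0.046·RH+f) = 0.4457 μm/a
  Cl⁻ term: 0.0175·463.4^0.57·exp(0.008·59+0.085·-6.7) = 0.5252
  sum: 0.4457 + 0.5252 → r_corr = 0.9709 μm/a
Power-law: D(13) = r_corr · 13^0.813
  D(13) = 0.9709 × 13^0.813 = 0.9709 × 8.047 = 7.813 μm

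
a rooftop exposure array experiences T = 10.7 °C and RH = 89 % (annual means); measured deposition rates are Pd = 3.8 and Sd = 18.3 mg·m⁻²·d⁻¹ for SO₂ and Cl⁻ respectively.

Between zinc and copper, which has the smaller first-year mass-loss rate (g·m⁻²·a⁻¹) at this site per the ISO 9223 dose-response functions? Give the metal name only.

zinc

zinc: T>10 °C ⇒ hinge -0.071·(10.7−10) = -0.0497
  SO₂ term: 0.0129·3.8^0.44·exp(0.046·89-0.0497) = 1.325
  Cl⁻ term: 0.0175·18.3^0.57·exp(0.008·89+0.085·10.7) = 0.4643
  sum: 1.325 + 0.4643 → r_corr = 1.789 μm/a
  mass loss = 1.789 μm/a × 7.14 g/cm³ = 12.77 g·m⁻²·a⁻¹
copper: f(T) = -0.080·(T−10) [T>10 °C] = -0.0560
  SO₂ term: 0.0053·3.8^0.26·exp(0.059·89-0.0560) = 1.353
  Cl⁻ term: 0.01025·18.3^0.27·exp(0.036·89+0.049·10.7) = 0.9349
  r_corr = 1.353 + 0.9349 = 2.288 μm/a
  mass loss = 2.288 μm/a × 8.96 g/cm³ = 20.5 g·m⁻²·a⁻¹
Ordering by g·m⁻²·a⁻¹: copper (20.5) > zinc (12.8)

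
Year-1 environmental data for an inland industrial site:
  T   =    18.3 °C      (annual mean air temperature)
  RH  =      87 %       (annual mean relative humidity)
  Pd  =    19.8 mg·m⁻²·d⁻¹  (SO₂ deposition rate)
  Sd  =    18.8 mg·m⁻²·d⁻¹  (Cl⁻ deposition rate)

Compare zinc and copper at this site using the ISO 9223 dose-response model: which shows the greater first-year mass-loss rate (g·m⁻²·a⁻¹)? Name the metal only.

copper

zinc: temperature factor f = -0.071·(8.3) = -0.5893
  Pd branch = 0.0129·Pd^0.44·e^(0.046·RH+f) = 1.456 μm/a
  Sd branch = 0.0175·Sd^0.57·e^(0.008·RH+0.085·T) = 0.8854 μm/a
  r_corr = 1.456 + 0.8854 = 2.342 μm/a
  mass loss = 2.342 μm/a × 7.14 g/cm³ = 16.72 g·m⁻²·a⁻¹
copper: f(T) = -0.080·(T−10) [T>10 °C] = -0.6640
  Pd branch = 0.0053·Pd^0.26·e^(0.059·RH+f) = 1.005 μm/a
  Cl⁻ term: 0.01025·18.8^0.27·exp(0.036·87+0.049·18.3) = 1.272
  sum: 1.005 + 1.272 → r_corr = 2.277 μm/a
  mass loss = 2.277 μm/a × 8.96 g/cm³ = 20.4 g·m⁻²·a⁻¹
Ordering by g·m⁻²·a⁻¹: copper (20.4) > zinc (16.7)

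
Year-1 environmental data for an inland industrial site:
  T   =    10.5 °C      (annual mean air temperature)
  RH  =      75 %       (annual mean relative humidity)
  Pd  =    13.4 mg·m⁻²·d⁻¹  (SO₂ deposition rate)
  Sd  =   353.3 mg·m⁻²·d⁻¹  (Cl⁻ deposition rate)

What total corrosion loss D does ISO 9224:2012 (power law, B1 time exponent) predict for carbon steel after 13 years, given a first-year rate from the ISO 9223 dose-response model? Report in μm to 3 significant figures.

D(13) = 382 μm

carbon steel: f(T) = -0.054·(T−10) [T>10 °C] = -0.0270
  Pd branch = 1.77·Pd^0.52·e^(0.02·RH+f) = 29.77 μm/a
  Cl⁻ term: 0.102·353.3^0.62·exp(0.033·75+0.04·10.5) = 70.1
  sum: 29.77 + 70.1 → r_corr = 99.87 μm/a
Power-law: D(13) = r_corr · 13^0.523
  D(13) = 99.87 × 13^0.523 = 99.87 × 3.825 = 382 μm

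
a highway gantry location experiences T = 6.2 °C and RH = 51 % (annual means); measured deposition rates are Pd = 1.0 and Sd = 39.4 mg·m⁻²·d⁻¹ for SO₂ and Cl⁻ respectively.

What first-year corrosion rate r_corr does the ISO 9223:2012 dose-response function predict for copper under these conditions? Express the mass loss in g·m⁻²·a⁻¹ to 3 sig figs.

r_corr = 2.70 g·m⁻²·a⁻¹

copper: f(T) = +0.126·(T−10) [T≤10 °C] = -0.4788
  Pd branch = 0.0053·Pd^0.26·e^(0.059·RH+f) = 0.06655 μm/a
  Sd branch = 0.01025·Sd^0.27·e^(0.036·RH+0.049·T) = 0.2349 μm/a
  sum: 0.06655 + 0.2349 → r_corr = 0.3014 μm/a
Convert to mass loss: 0.3014 μm/a × 8.96 g/cm³ = 2.701 g·m⁻²·a⁻¹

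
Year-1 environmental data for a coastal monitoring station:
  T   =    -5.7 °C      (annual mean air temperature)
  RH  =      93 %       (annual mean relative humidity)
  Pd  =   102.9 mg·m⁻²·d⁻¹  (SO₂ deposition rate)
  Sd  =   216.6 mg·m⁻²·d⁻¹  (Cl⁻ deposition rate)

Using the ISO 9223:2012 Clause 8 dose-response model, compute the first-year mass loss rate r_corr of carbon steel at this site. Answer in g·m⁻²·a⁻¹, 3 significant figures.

r_corr = 479 g·m⁻²·a⁻¹

carbon steel: temperature factor f = +0.150·(-15.7) = -2.3550
  SO₂ term: 1.77·102.9^0.52·exp(0.02·93-2.3550) = 12.01
  Sd branch = 0.102·Sd^0.62·e^(0.033·RH+0.04·T) = 49.04 μm/a
  sum: 12.01 + 49.04 → r_corr = 61.05 μm/a
Convert to mass loss: 61.05 μm/a × 7.85 g/cm³ = 479.2 g·m⁻²·a⁻¹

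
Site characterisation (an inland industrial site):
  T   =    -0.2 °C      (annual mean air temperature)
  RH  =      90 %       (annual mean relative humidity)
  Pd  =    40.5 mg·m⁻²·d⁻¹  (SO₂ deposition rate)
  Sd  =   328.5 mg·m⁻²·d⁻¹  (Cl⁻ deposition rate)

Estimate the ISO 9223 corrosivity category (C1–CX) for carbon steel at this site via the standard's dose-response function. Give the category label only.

C5

carbon steel: T≤10 °C ⇒ hinge +0.150·(-0.2−10) = -1.5300
  Pd branch = 1.77·Pd^0.52·e^(0.02·RH+f) = 15.89 μm/a
  Sd branch = 0.102·Sd^0.62·e^(0.033·RH+0.04·T) = 71.65 μm/a
  r_corr = 15.89 + 71.65 = 87.54 μm/a
87.5 μm/a falls in (80, 200] for carbon steel → category C5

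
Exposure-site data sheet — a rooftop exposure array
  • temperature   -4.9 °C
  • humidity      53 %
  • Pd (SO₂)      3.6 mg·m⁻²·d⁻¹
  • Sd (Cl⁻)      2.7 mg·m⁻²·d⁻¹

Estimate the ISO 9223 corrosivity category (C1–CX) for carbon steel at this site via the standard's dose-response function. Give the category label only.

C2

carbon steel: T≤10 °C ⇒ hinge +0.150·(-4.9−10) = -2.2350
  Pd branch = 1.77·Pd^0.52·e^(0.02·RH+f) = 1.064 μm/a
  Cl⁻ term: 0.102·2.7^0.62·exp(0.033·53+0.04·-4.9) = 0.8923
  sum: 1.064 + 0.8923 → r_corr = 1.956 μm/a
ISO 9223 Table 2 (carbon steel): 1.3 < 1.96 ≤ 25 μm/a ⇒ C2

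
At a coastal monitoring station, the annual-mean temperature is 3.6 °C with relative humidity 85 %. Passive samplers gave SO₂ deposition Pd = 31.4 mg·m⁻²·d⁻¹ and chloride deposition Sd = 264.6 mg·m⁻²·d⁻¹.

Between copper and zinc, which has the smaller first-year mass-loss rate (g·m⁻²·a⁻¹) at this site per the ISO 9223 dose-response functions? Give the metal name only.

copper: T≤10 °C ⇒ hinge +0.126·(3.6−10) = -0.8064
  Pd branch = 0.0053·Pd^0.26·e^(0.059·RH+f) = 0.8735 μm/a
  Cl⁻ term: 0.01025·264.6^0.27·exp(0.036·85+0.049·3.6) = 1.176
  sum: 0.8735 + 1.176 → r_corr = 2.049 μm/a
  mass loss = 2.049 μm/a × 8.96 g/cm³ = 18.36 g·m⁻²·a⁻¹
zinc: temperature factor f = +0.038·(-6.4) = -0.2432
  Pd branch = 0.0129·Pd^0.44·e^(0.046·RH+f) = 2.3 μm/a
  Cl⁻ term: 0.0175·264.6^0.57·exp(0.008·85+0.085·3.6) = 1.128
  sum: 2.3 + 1.128 → r_corr = 3.427 μm/a
  mass loss = 3.427 μm/a × 7.14 g/cm³ = 24.47 g·m⁻²·a⁻¹
Ordering by g·m⁻²·a⁻¹: zinc (24.5) > copper (18.4)

copper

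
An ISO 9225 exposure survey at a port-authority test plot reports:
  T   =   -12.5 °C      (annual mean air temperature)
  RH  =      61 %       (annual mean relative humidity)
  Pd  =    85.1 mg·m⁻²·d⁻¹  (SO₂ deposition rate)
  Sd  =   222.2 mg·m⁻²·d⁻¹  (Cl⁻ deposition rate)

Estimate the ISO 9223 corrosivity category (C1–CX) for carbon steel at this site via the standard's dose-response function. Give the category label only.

C2

carbon steel: T≤10 °C ⇒ hinge +0.150·(-12.5−10) = -3.3750
  SO₂ term: 1.77·85.1^0.52·exp(0.02·61-3.3750) = 2.068
  Cl⁻ term: 0.102·222.2^0.62·exp(0.033·61+0.04·-12.5) = 13.2
  sum: 2.068 + 13.2 → r_corr = 15.27 μm/a
Category bounds: 1.3…25 μm/a bracket r_corr ⇒ C2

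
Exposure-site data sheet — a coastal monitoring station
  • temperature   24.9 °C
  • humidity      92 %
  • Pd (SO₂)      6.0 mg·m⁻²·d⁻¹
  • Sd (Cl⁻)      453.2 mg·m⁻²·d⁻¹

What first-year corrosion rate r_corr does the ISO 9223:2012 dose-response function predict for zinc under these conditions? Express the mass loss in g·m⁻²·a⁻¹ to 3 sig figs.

r_corr = 75.6 g·m⁻²·a⁻¹

zinc: temperature factor f = -0.071·(14.9) = -1.0579
  SO₂ term: 0.0129·6.0^0.44·exp(0.046·92-1.0579) = 0.6784
  Cl⁻ term: 0.0175·453.2^0.57·exp(0.008·92+0.085·24.9) = 9.907
  sum: 0.6784 + 9.907 → r_corr = 10.59 μm/a
Convert to mass loss: 10.59 μm/a × 7.14 g/cm³ = 75.58 g·m⁻²·a⁻¹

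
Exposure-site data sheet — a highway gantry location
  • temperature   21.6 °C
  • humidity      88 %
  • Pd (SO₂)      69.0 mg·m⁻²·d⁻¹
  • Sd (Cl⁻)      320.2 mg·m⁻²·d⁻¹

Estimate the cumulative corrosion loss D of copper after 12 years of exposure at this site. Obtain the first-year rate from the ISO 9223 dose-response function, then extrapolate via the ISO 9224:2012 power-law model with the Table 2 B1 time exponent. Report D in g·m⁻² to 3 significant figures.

copper: temperature factor f = -0.080·(11.6) = -0.9280
  Pd branch = 0.0053·Pd^0.26·e^(0.059·RH+f) = 1.133 μm/a
  Sd branch = 0.01025·Sd^0.27·e^(0.036·RH+0.049·T) = 3.332 μm/a
  sum: 1.133 + 3.332 → r_corr = 4.465 μm/a
Long-term exponent b (ISO 9224 Table 2, B1) = 0.667
  D(12) = 4.465 × 12^0.667 = 4.465 × 5.246 = 23.42 μm
  Mass loss = 23.42 μm × 8.96 g/cm³ = 209.9 g·m⁻²

D(12) = 210 g·m⁻²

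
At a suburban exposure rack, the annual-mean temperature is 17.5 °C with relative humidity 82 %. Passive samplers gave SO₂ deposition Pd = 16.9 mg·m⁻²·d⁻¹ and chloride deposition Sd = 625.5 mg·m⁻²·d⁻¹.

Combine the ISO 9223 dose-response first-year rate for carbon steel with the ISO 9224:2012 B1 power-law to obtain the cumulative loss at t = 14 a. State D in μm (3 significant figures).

carbon steel: T>10 °C ⇒ hinge -0.054·(17.5−10) = -0.4050
  SO₂ term: 1.77·16.9^0.52·exp(0.02·82-0.4050) = 26.47
  Sd branch = 0.102·Sd^0.62·e^(0.033·RH+0.04·T) = 166.5 μm/a
  sum: 26.47 + 166.5 → r_corr = 193 μm/a
Long-term exponent b (ISO 9224 Table 2, B1) = 0.523
  D(14) = 193 × 14^0.523 = 193 × 3.976 = 767.3 μm

D(14) = 767 μm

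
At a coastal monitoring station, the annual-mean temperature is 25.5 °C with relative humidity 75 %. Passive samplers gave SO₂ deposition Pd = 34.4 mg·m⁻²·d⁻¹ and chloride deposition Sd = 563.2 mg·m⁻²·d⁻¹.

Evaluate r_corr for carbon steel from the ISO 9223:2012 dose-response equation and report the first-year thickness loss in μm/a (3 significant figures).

carbon steel: temperature factor f = -0.054·(15.5) = -0.8370
  SO₂ term: 1.77·34.4^0.52·exp(0.02·75-0.8370) = 21.62
  Sd branch = 0.102·Sd^0.62·e^(0.033·RH+0.04·T) = 170.6 μm/a
  sum: 21.62 + 170.6 → r_corr = 192.2 μm/a

r_corr = 192 μm/a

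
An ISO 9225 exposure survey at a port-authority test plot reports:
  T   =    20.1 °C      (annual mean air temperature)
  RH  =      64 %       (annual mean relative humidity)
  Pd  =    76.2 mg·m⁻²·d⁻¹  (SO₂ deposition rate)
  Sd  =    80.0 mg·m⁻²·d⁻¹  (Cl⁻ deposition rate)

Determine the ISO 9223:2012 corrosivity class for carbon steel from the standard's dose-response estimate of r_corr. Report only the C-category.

C4

carbon steel: temperature factor f = -0.054·(10.1) = -0.5454
  Pd branch = 1.77·Pd^0.52·e^(0.02·RH+f) = 35.13 μm/a
  Cl⁻ term: 0.102·80.0^0.62·exp(0.033·64+0.04·20.1) = 28.5
  sum: 35.13 + 28.5 → r_corr = 63.63 μm/a
Category bounds: 50…80 μm/a bracket r_corr ⇒ C4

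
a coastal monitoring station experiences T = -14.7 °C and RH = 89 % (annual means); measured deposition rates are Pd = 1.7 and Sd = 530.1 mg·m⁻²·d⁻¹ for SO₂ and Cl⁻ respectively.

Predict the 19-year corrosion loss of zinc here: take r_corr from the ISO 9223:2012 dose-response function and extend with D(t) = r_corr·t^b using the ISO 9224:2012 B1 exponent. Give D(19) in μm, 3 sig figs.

D(19) = 8.19 μm

zinc: temperature factor f = +0.038·(-24.7) = -0.9386
  Pd branch = 0.0129·Pd^0.44·e^(0.046·RH+f) = 0.3823 μm/a
  Cl⁻ term: 0.0175·530.1^0.57·exp(0.008·89+0.085·-14.7) = 0.3652
  r_corr = 0.3823 + 0.3652 = 0.7474 μm/a
Power-law: D(19) = r_corr · 19^0.813
  D(19) = 0.7474 × 19^0.813 = 0.7474 × 10.96 = 8.188 μm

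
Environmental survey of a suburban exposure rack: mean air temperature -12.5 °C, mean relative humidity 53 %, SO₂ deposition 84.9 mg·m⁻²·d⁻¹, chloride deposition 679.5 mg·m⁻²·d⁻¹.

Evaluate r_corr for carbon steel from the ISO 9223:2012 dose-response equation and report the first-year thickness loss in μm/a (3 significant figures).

r_corr = 22.0 μm/a

carbon steel: temperature factor f = +0.150·(-22.5) = -3.3750
  Pd branch = 1.77·Pd^0.52·e^(0.02·RH+f) = 1.76 μm/a
  Cl⁻ term: 0.102·679.5^0.62·exp(0.033·53+0.04·-12.5) = 20.28
  r_corr = 1.76 + 20.28 = 22.04 μm/a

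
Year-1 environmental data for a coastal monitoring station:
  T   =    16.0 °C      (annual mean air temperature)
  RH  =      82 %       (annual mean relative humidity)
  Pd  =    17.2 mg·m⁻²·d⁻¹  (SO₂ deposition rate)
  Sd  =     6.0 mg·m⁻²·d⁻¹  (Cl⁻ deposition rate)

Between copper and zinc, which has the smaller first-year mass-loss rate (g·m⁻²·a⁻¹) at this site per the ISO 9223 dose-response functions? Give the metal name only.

zinc

copper: temperature factor f = -0.080·(6.0) = -0.4800
  SO₂ term: 0.0053·17.2^0.26·exp(0.059·82-0.4800) = 0.8673
  Sd branch = 0.01025·Sd^0.27·e^(0.036·RH+0.049·T) = 0.6972 μm/a
  sum: 0.8673 + 0.6972 → r_corr = 1.564 μm/a
  mass loss = 1.564 μm/a × 8.96 g/cm³ = 14.02 g·m⁻²·a⁻¹
zinc: T>10 °C ⇒ hinge -0.071·(16.0−10) = -0.4260
  Pd branch = 0.0129·Pd^0.44·e^(0.046·RH+f) = 1.28 μm/a
  Cl⁻ term: 0.0175·6.0^0.57·exp(0.008·82+0.085·16.0) = 0.3649
  sum: 1.28 + 0.3649 → r_corr = 1.645 μm/a
  mass loss = 1.645 μm/a × 7.14 g/cm³ = 11.75 g·m⁻²·a⁻¹
Ordering by g·m⁻²·a⁻¹: copper (14) > zinc (11.7)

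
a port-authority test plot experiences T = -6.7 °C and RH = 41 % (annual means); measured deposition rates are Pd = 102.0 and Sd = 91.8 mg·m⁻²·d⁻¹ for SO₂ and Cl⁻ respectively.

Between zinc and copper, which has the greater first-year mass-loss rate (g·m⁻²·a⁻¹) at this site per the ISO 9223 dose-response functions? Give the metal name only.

zinc: f(T) = +0.038·(T−10) [T≤10 °C] = -0.6346
  SO₂ term: 0.0129·102.0^0.44·exp(0.046·41-0.6346) = 0.345
  Sd branch = 0.0175·Sd^0.57·e^(0.008·RH+0.085·T) = 0.1807 μm/a
  r_corr = 0.345 + 0.1807 = 0.5257 μm/a
  mass loss = 0.5257 μm/a × 7.14 g/cm³ = 3.754 g·m⁻²·a⁻¹
copper: temperature factor f = +0.126·(-16.7) = -2.1042
  SO₂ term: 0.0053·102.0^0.26·exp(0.059·41-2.1042) = 0.02417
  Cl⁻ term: 0.01025·91.8^0.27·exp(0.036·41+0.049·-6.7) = 0.1094
  sum: 0.02417 + 0.1094 → r_corr = 0.1336 μm/a
  mass loss = 0.1336 μm/a × 8.96 g/cm³ = 1.197 g·m⁻²·a⁻¹
Ordering by g·m⁻²·a⁻¹: zinc (3.75) > copper (1.2)

zinc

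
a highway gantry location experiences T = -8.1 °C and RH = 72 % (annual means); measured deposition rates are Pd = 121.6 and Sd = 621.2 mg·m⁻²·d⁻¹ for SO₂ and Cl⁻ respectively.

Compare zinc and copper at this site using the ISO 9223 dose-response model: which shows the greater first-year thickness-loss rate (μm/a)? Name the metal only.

zinc

zinc: f(T) = +0.038·(T−10) [T≤10 °C] = -0.6878
  SO₂ term: 0.0129·121.6^0.44·exp(0.046·72-0.6878) = 1.471
  Cl⁻ term: 0.0175·621.2^0.57·exp(0.008·72+0.085·-8.1) = 0.6114
  r_corr = 1.471 + 0.6114 = 2.082 μm/a
copper: f(T) = +0.126·(T−10) [T≤10 °C] = -2.2806
  Pd branch = 0.0053·Pd^0.26·e^(0.059·RH+f) = 0.1321 μm/a
  Cl⁻ term: 0.01025·621.2^0.27·exp(0.036·72+0.049·-8.1) = 0.5227
  sum: 0.1321 + 0.5227 → r_corr = 0.6547 μm/a
Ordering by μm/a: zinc (2.08) > copper (0.655)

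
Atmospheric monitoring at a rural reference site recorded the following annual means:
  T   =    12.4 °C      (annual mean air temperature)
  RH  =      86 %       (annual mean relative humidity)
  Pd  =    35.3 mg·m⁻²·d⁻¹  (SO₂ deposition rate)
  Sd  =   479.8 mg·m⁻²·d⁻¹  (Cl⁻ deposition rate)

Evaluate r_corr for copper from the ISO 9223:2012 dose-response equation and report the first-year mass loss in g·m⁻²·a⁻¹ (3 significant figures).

copper: T>10 °C ⇒ hinge -0.080·(12.4−10) = -0.1920
  sulphur-dioxide contribution → 1.766 μm/a
  chloride contribution → 2.203 μm/a
  ⇒ r_corr(copper) = 3.969 μm/a
Convert to mass loss: 3.969 μm/a × 8.96 g/cm³ = 35.56 g·m⁻²·a⁻¹

r_corr = 35.6 g·m⁻²·a⁻¹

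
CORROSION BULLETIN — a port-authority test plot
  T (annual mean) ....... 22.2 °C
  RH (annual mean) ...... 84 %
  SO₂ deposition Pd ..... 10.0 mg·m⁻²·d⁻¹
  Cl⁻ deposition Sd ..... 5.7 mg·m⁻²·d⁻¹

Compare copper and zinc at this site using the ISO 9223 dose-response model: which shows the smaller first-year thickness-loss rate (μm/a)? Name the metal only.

zinc

copper: T>10 °C ⇒ hinge -0.080·(22.2−10) = -0.9760
  SO₂ term: 0.0053·10.0^0.26·exp(0.059·84-0.9760) = 0.5161
  Cl⁻ term: 0.01025·5.7^0.27·exp(0.036·84+0.049·22.2) = 1.001
  r_corr = 0.5161 + 1.001 = 1.517 μm/a
zinc: temperature factor f = -0.071·(12.2) = -0.8662
  Pd branch = 0.0129·Pd^0.44·e^(0.046·RH+f) = 0.7121 μm/a
  Sd branch = 0.0175·Sd^0.57·e^(0.008·RH+0.085·T) = 0.6099 μm/a
  r_corr = 0.7121 + 0.6099 = 1.322 μm/a
Ordering by μm/a: copper (1.52) > zinc (1.32)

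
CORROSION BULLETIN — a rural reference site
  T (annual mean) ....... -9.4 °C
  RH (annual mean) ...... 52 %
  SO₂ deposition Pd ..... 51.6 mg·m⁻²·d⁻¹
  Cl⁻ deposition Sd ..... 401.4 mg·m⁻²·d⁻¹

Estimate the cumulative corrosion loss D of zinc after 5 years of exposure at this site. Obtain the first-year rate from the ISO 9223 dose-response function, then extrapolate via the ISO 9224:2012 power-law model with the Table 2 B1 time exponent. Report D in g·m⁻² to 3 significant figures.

zinc: f(T) = +0.038·(T−10) [T≤10 °C] = -0.7372
  sulphur-dioxide contribution → 0.3827 μm/a
  chloride contribution → 0.3637 μm/a
  total first-year rate 0.7464 μm/a
Power-law: D(5) = r_corr · 5^0.813
  D(5) = 0.7464 × 5^0.813 = 0.7464 × 3.701 = 2.762 μm
  Mass loss = 2.762 μm × 7.14 g/cm³ = 19.72 g·m⁻²

D(5) = 19.7 g·m⁻²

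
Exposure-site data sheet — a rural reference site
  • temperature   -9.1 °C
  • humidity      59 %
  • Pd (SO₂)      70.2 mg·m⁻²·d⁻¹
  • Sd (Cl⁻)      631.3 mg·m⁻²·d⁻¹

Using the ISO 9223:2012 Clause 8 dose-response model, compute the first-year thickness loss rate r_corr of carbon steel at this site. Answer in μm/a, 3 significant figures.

r_corr = 30.0 μm/a

carbon steel: f(T) = +0.150·(T−10) [T≤10 °C] = -2.8650
  SO₂ term: 1.77·70.2^0.52·exp(0.02·59-2.8650) = 2.994
  Sd branch = 0.102·Sd^0.62·e^(0.033·RH+0.04·T) = 27.05 μm/a
  r_corr = 2.994 + 27.05 = 30.05 μm/a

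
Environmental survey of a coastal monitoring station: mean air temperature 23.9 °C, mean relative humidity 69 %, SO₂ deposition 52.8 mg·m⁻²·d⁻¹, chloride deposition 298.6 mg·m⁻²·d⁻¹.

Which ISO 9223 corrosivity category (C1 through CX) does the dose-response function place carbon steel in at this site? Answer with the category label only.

carbon steel: f(T) = -0.054·(T−10) [T>10 °C] = -0.7506
  SO₂ term: 1.77·52.8^0.52·exp(0.02·69-0.7506) = 26.13
  Cl⁻ term: 0.102·298.6^0.62·exp(0.033·69+0.04·23.9) = 88.56
  sum: 26.13 + 88.56 → r_corr = 114.7 μm/a
Category bounds: 80…200 μm/a bracket r_corr ⇒ C5

C5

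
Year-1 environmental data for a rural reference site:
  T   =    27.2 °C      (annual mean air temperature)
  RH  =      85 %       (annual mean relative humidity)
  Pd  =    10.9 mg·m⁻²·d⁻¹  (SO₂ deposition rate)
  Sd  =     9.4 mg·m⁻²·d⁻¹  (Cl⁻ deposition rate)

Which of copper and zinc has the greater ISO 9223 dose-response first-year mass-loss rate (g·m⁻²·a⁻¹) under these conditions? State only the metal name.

copper

copper: f(T) = -0.080·(T−10) [T>10 °C] = -1.3760
  sulphur-dioxide contribution → 0.3753 μm/a
  chloride contribution → 1.518 μm/a
  ⇒ r_corr(copper) = 1.893 μm/a
  mass loss = 1.893 μm/a × 8.96 g/cm³ = 16.96 g·m⁻²·a⁻¹
zinc: T>10 °C ⇒ hinge -0.071·(27.2−10) = -1.2212
  sulphur-dioxide contribution → 0.543 μm/a
  chloride contribution → 1.251 μm/a
  total first-year rate 1.794 μm/a
  mass loss = 1.794 μm/a × 7.14 g/cm³ = 12.81 g·m⁻²·a⁻¹
Ordering by g·m⁻²·a⁻¹: copper (17) > zinc (12.8)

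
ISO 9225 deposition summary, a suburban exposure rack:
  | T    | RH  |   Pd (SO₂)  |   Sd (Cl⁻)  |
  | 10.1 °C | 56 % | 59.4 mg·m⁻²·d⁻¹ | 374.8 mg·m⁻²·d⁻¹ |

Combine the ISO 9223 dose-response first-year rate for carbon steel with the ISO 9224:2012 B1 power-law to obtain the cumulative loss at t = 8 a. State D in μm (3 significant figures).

carbon steel: f(T) = -0.054·(T−10) [T>10 °C] = -0.0054
  Pd branch = 1.77·Pd^0.52·e^(0.02·RH+f) = 45.12 μm/a
  Sd branch = 0.102·Sd^0.62·e^(0.033·RH+0.04·T) = 38.23 μm/a
  r_corr = 45.12 + 38.23 = 83.35 μm/a
Power-law: D(8) = r_corr · 8^0.523
  D(8) = 83.35 × 8^0.523 = 83.35 × 2.967 = 247.3 μm

D(8) = 247 μm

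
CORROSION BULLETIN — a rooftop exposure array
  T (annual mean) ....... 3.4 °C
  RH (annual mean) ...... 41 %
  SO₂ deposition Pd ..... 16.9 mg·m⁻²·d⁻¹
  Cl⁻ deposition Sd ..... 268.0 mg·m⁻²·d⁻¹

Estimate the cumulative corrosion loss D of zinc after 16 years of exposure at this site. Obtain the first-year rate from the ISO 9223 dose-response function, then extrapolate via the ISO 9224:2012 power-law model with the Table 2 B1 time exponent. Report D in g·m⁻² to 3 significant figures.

D(16) = 69.0 g·m⁻²

zinc: T≤10 °C ⇒ hinge +0.038·(3.4−10) = -0.2508
  SO₂ term: 0.0129·16.9^0.44·exp(0.046·41-0.2508) = 0.2296
  Sd branch = 0.0175·Sd^0.57·e^(0.008·RH+0.085·T) = 0.7853 μm/a
  sum: 0.2296 + 0.7853 → r_corr = 1.015 μm/a
Power-law: D(16) = r_corr · 16^0.813
  D(16) = 1.015 × 16^0.813 = 1.015 × 9.527 = 9.669 μm
  Mass loss = 9.669 μm × 7.14 g/cm³ = 69.04 g·m⁻²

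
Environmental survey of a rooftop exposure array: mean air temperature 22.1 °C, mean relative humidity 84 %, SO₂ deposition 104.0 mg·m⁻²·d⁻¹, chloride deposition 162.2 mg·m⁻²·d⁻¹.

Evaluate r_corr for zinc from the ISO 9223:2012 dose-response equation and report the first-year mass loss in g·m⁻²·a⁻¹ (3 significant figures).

zinc: temperature factor f = -0.071·(12.1) = -0.8591
  SO₂ term: 0.0129·104.0^0.44·exp(0.046·84-0.8591) = 2.01
  Sd branch = 0.0175·Sd^0.57·e^(0.008·RH+0.085·T) = 4.078 μm/a
  sum: 2.01 + 4.078 → r_corr = 6.087 μm/a
Convert to mass loss: 6.087 μm/a × 7.14 g/cm³ = 43.46 g·m⁻²·a⁻¹

r_corr = 43.5 g·m⁻²·a⁻¹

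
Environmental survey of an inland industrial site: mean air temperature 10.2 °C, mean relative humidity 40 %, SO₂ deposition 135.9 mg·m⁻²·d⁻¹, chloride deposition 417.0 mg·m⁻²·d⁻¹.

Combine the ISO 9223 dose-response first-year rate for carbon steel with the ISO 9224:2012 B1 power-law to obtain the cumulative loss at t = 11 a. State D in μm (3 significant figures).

carbon steel: f(T) = -0.054·(T−10) [T>10 °C] = -0.0108
  Pd branch = 1.77·Pd^0.52·e^(0.02·RH+f) = 50.12 μm/a
  Cl⁻ term: 0.102·417.0^0.62·exp(0.033·40+0.04·10.2) = 24.18
  r_corr = 50.12 + 24.18 = 74.3 μm/a
ISO 9224: D(t) = r_corr · t^b with b = 0.523 (carbon steel, B1)
  D(11) = 74.3 × 11^0.523 = 74.3 × 3.505 = 260.4 μm

D(11) = 260 μm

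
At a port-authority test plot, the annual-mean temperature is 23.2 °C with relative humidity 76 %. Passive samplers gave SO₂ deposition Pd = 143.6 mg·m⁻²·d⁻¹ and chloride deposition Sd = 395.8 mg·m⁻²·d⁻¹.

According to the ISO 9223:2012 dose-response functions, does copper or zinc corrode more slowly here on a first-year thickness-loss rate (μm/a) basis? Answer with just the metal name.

copper

copper: T>10 °C ⇒ hinge -0.080·(23.2−10) = -1.0560
  Pd branch = 0.0053·Pd^0.26·e^(0.059·RH+f) = 0.5942 μm/a
  Sd branch = 0.01025·Sd^0.27·e^(0.036·RH+0.049·T) = 2.477 μm/a
  r_corr = 0.5942 + 2.477 = 3.071 μm/a
zinc: T>10 °C ⇒ hinge -0.071·(23.2−10) = -0.9372
  Pd branch = 0.0129·Pd^0.44·e^(0.046·RH+f) = 1.483 μm/a
  Cl⁻ term: 0.0175·395.8^0.57·exp(0.008·76+0.085·23.2) = 6.984
  sum: 1.483 + 6.984 → r_corr = 8.466 μm/a
Ordering by μm/a: zinc (8.47) > copper (3.07)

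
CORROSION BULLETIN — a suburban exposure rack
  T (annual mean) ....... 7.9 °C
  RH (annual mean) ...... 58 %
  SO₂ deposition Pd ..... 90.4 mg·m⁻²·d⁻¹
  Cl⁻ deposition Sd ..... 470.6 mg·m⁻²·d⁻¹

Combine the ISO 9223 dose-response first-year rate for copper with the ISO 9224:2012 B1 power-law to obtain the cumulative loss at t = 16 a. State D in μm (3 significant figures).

D(16) = 6.63 μm

copper: T≤10 °C ⇒ hinge +0.126·(7.9−10) = -0.2646
  Pd branch = 0.0053·Pd^0.26·e^(0.059·RH+f) = 0.4019 μm/a
  Sd branch = 0.01025·Sd^0.27·e^(0.036·RH+0.049·T) = 0.6416 μm/a
  r_corr = 0.4019 + 0.6416 = 1.043 μm/a
ISO 9224: D(t) = r_corr · t^b with b = 0.667 (copper, B1)
  D(16) = 1.043 × 16^0.667 = 1.043 × 6.355 = 6.632 μm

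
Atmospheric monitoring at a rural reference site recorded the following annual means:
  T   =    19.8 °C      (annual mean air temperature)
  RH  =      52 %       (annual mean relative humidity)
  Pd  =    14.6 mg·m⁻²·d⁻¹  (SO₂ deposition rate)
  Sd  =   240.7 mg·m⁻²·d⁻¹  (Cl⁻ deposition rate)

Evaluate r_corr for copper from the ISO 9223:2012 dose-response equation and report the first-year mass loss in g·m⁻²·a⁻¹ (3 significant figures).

copper: f(T) = -0.080·(T−10) [T>10 °C] = -0.7840
  sulphur-dioxide contribution → 0.1045 μm/a
  chloride contribution → 0.7728 μm/a
  ⇒ r_corr(copper) = 0.8773 μm/a
Convert to mass loss: 0.8773 μm/a × 8.96 g/cm³ = 7.86 g·m⁻²·a⁻¹

r_corr = 7.86 g·m⁻²·a⁻¹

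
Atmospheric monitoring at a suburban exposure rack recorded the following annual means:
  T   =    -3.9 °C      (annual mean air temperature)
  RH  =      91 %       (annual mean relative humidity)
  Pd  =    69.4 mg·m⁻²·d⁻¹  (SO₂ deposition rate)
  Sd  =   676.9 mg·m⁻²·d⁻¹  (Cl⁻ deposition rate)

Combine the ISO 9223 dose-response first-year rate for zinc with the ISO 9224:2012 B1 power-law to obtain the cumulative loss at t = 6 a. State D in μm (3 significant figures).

D(6) = 18.5 μm

zinc: f(T) = +0.038·(T−10) [T≤10 °C] = -0.5282
  sulphur-dioxide contribution → 3.231 μm/a
  chloride contribution → 1.068 μm/a
  ⇒ r_corr(zinc) = 4.299 μm/a
Power-law: D(6) = r_corr · 6^0.813
  D(6) = 4.299 × 6^0.813 = 4.299 × 4.292 = 18.45 μm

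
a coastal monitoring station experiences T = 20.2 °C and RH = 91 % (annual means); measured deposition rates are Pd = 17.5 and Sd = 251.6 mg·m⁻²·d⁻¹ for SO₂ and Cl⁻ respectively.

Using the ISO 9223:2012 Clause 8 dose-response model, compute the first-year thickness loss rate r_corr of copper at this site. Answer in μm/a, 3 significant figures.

copper: T>10 °C ⇒ hinge -0.080·(20.2−10) = -0.8160
  Pd branch = 0.0053·Pd^0.26·e^(0.059·RH+f) = 1.059 μm/a
  Sd branch = 0.01025·Sd^0.27·e^(0.036·RH+0.049·T) = 3.247 μm/a
  r_corr = 1.059 + 3.247 = 4.306 μm/a

r_corr = 4.31 μm/a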